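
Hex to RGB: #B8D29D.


B8 → 184 (R)
D2 → 210 (G)
9D → 157 (B)
= RGB(184, 210, 157)


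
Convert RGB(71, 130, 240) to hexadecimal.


R = 71 → 47 (hex)
G = 130 → 82 (hex)
B = 240 → F0 (hex)
Hex = #4782F0


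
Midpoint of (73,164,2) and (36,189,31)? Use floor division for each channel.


Midpoint: each channel = ⌊(C₁+C₂)/2⌋
R: ⌊(73+36)/2⌋ = 54
G: ⌊(164+189)/2⌋ = 176
B: ⌊(2+31)/2⌋ = 16
= RGB(54, 176, 16)


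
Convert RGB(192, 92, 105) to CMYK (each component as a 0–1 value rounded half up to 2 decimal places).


R'=192/255≈0.7529, G'=92/255≈0.3608, B'=105/255≈0.4118
K = 1 - max(R',G',B') = 1 - 192/255 = 63/255 = 0.24705… → 0.25
(1-R'-K)/(1-K) simplifies to (max-R)/max with max = 192:
C = (192-192)/192 = 0/192 = 0 → 0.00
M = (192-92)/192 = 100/192 = 0.52083… → 0.52
Y = (192-105)/192 = 87/192 = 0.45312… → 0.45
= CMYK(0.00, 0.52, 0.45, 0.25)


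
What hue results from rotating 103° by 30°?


New hue = (H + rotation) mod 360
New hue = (103 + 30) mod 360
= 133 mod 360
= 133°


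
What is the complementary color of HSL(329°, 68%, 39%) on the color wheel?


Complement = opposite side of color wheel = hue + 180°
H' = (329 + 180) mod 360 = 149°
S and L unchanged.
= HSL(149°, 68%, 39%)


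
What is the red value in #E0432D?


Color: #E0432D
R = E0 = 224
G = 43 = 67
B = 2D = 45
Red = 224


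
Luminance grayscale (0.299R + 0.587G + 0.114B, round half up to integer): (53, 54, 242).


Gray = 0.299×R + 0.587×G + 0.114×B
Gray = 0.299×53 + 0.587×54 + 0.114×242
Gray = 15.847 + 31.698 + 27.588
Gray = 75.133 → round half up → 75
Gray = 75


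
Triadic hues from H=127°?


Triadic: equally spaced at 120° intervals
H1 = 127°
H2 = (127 + 120) mod 360 = 247°
H3 = (127 + 240) mod 360 = 7°
Triadic = 127°, 247°, 7°


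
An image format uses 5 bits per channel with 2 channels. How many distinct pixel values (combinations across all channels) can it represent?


Total bits = 5 bits/channel × 2 channels = 10 bits
Distinct pixel values = 2^10
= 1,024 pixel values


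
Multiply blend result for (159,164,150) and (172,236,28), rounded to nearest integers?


Multiply: C = A×B/255, rounded to nearest integer
R: 159×172/255 = 27348/255 ≈ 107.247 → 107
G: 164×236/255 = 38704/255 ≈ 151.780 → 152
B: 150×28/255 = 4200/255 ≈ 16.471 → 16
= RGB(107, 152, 16)


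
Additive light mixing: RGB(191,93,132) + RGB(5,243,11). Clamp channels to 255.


Additive: each channel = min(255, C₁+C₂)
R: 191+5 = 196 → 196
G: 93+243 = 336 → 255
B: 132+11 = 143 → 143
= RGB(196, 255, 143)


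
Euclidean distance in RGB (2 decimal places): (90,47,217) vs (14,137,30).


d = √[(R₁-R₂)² + (G₁-G₂)² + (B₁-B₂)²]
d = √[(90-14)² + (47-137)² + (217-30)²]
d = √[5776 + 8100 + 34969]
d = √48845
d ≈ 221.01


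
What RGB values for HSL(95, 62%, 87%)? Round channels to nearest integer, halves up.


H=95°, S=0.62, L=0.87
C = (1-|2L-1|)×S = (1-|0.74|)×0.62 = 0.1612
H' = H/60 = 95/60 ≈ 1.5833; X = C×(1-|H' mod 2 - 1|) ≈ 0.0672
m = L - C/2 = 0.87 - 0.0806 = 0.7894
Sector ⌊H'⌋ = 1 → (R',G',B') = (≈0.0672, 0.1612, 0.0)
RGB = ((R'+m)×255, (G'+m)×255, (B'+m)×255) = (218.4245, 242.403, 201.297)
Round half up → RGB(218, 242, 201)


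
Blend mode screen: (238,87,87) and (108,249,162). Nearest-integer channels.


Screen: C = 255 - (255-A)×(255-B)/255, rounded to nearest integer
R: 255 - (255-238)×(255-108)/255 = 255 - 2499/255 ≈ 255 - 9.800 = 245.200 → 245
G: 255 - (255-87)×(255-249)/255 = 255 - 1008/255 ≈ 255 - 3.953 = 251.047 → 251
B: 255 - (255-87)×(255-162)/255 = 255 - 15624/255 ≈ 255 - 61.271 = 193.729 → 194
= RGB(245, 251, 194)


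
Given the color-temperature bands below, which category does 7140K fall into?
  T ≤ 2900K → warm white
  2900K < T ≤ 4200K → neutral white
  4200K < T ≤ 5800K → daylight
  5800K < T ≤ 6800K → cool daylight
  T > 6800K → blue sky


Temperature: 7140K
7140K > 6800K → blue sky
Classification: blue sky


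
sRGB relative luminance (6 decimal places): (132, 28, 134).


Linearize each channel (sRGB transfer function): c = v/255; c_lin = c/12.92 if c ≤ 0.04045, else ((c+0.055)/1.055)^2.4
  R: 132/255 ≈ 0.517647 > 0.04045 → ((0.517647+0.055)/1.055)^2.4 ≈ 0.230740
  G: 28/255 ≈ 0.109804 > 0.04045 → ((0.109804+0.055)/1.055)^2.4 ≈ 0.011612
  B: 134/255 ≈ 0.525490 > 0.04045 → ((0.525490+0.055)/1.055)^2.4 ≈ 0.238398
R_lin = 0.230740, G_lin = 0.011612, B_lin = 0.238398
L = 0.2126×R + 0.7152×G + 0.0722×B
L = 0.2126×0.230740 + 0.7152×0.011612 + 0.0722×0.238398
L ≈ 0.074573


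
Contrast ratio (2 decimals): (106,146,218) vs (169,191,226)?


Linearize each sRGB channel c=v/255: c/12.92 if c ≤ 0.04045 else ((c+0.055)/1.055)^2.4
L = 0.2126×R_lin + 0.7152×G_lin + 0.0722×B_lin
Color 1 (106,146,218):
  R=106: 106/255≈0.4157 > 0.04045 → ((0.4157+0.055)/1.055)^2.4 ≈ 0.14413
  G=146: 146/255≈0.5725 > 0.04045 → ((0.5725+0.055)/1.055)^2.4 ≈ 0.28744
  B=218: 218/255≈0.8549 > 0.04045 → ((0.8549+0.055)/1.055)^2.4 ≈ 0.70110
  L1 = 0.2126×0.14413 + 0.7152×0.28744 + 0.0722×0.70110 ≈ 0.28684
Color 2 (169,191,226):
  R=169: 169/255≈0.6627 > 0.04045 → ((0.6627+0.055)/1.055)^2.4 ≈ 0.39676
  G=191: 191/255≈0.7490 > 0.04045 → ((0.7490+0.055)/1.055)^2.4 ≈ 0.52100
  B=226: 226/255≈0.8863 > 0.04045 → ((0.8863+0.055)/1.055)^2.4 ≈ 0.76052
  L2 = 0.2126×0.39676 + 0.7152×0.52100 + 0.0722×0.76052 ≈ 0.51188
Lighter = 0.51188, Darker = 0.28684
Ratio = (L_lighter + 0.05) / (L_darker + 0.05)
Ratio = (0.51188 + 0.05) / (0.28684 + 0.05) = 0.56188 / 0.33684 ≈ 1.6681
Ratio ≈ 1.67:1


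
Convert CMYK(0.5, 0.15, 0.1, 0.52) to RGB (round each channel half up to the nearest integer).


R = 255 × (1-C) × (1-K) = 255 × 0.50 × 0.48 = 61.2 → 61
G = 255 × (1-M) × (1-K) = 255 × 0.85 × 0.48 = 104.04 → 104
B = 255 × (1-Y) × (1-K) = 255 × 0.90 × 0.48 = 110.16 → 110
= RGB(61, 104, 110)


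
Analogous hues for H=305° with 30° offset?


Base hue: 305°
Left analog: (305 - 30) mod 360 = 275°
Right analog: (305 + 30) mod 360 = 335°
Analogous hues = 275° and 335°


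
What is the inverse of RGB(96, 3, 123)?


Invert: (255-R, 255-G, 255-B)
R: 255-96 = 159
G: 255-3 = 252
B: 255-123 = 132
= RGB(159, 252, 132)


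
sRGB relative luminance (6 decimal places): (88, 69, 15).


Linearize each channel (sRGB transfer function): c = v/255; c_lin = c/12.92 if c ≤ 0.04045, else ((c+0.055)/1.055)^2.4
  R: 88/255 ≈ 0.345098 > 0.04045 → ((0.345098+0.055)/1.055)^2.4 ≈ 0.097587
  G: 69/255 ≈ 0.270588 > 0.04045 → ((0.270588+0.055)/1.055)^2.4 ≈ 0.059511
  B: 15/255 ≈ 0.058824 > 0.04045 → ((0.058824+0.055)/1.055)^2.4 ≈ 0.004777
R_lin = 0.097587, G_lin = 0.059511, B_lin = 0.004777
L = 0.2126×R + 0.7152×G + 0.0722×B
L = 0.2126×0.097587 + 0.7152×0.059511 + 0.0722×0.004777
L ≈ 0.063654


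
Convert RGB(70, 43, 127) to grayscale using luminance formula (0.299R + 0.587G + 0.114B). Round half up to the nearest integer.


Gray = 0.299×R + 0.587×G + 0.114×B
Gray = 0.299×70 + 0.587×43 + 0.114×127
Gray = 20.930 + 25.241 + 14.478
Gray = 60.649 → round half up → 61
Gray = 61


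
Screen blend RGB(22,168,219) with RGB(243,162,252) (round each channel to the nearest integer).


Screen: C = 255 - (255-A)×(255-B)/255, rounded to nearest integer
R: 255 - (255-22)×(255-243)/255 = 255 - 2796/255 ≈ 255 - 10.965 = 244.035 → 244
G: 255 - (255-168)×(255-162)/255 = 255 - 8091/255 ≈ 255 - 31.729 = 223.271 → 223
B: 255 - (255-219)×(255-252)/255 = 255 - 108/255 ≈ 255 - 0.424 = 254.576 → 255
= RGB(244, 223, 255)


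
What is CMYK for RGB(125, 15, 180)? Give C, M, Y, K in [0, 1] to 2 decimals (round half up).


R'=125/255≈0.4902, G'=15/255≈0.0588, B'=180/255≈0.7059
K = 1 - max(R',G',B') = 1 - 180/255 = 75/255 = 0.29411… → 0.29
(1-R'-K)/(1-K) simplifies to (max-R)/max with max = 180:
C = (180-125)/180 = 55/180 = 0.30555… → 0.31
M = (180-15)/180 = 165/180 = 0.91666… → 0.92
Y = (180-180)/180 = 0/180 = 0 → 0.00
= CMYK(0.31, 0.92, 0.00, 0.29)


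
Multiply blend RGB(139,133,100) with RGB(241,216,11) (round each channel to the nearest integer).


Multiply: C = A×B/255, rounded to nearest integer
R: 139×241/255 = 33499/255 ≈ 131.369 → 131
G: 133×216/255 = 28728/255 ≈ 112.659 → 113
B: 100×11/255 = 1100/255 ≈ 4.314 → 4
= RGB(131, 113, 4)


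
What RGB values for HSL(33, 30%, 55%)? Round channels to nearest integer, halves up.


H=33°, S=0.30, L=0.55
C = (1-|2L-1|)×S = (1-|0.10|)×0.30 = 0.27
H' = H/60 = 33/60 ≈ 0.5500; X = C×(1-|H' mod 2 - 1|) = 0.1485
m = L - C/2 = 0.55 - 0.135 = 0.415
Sector ⌊H'⌋ = 0 → (R',G',B') = (0.27, 0.1485, 0.0)
RGB = ((R'+m)×255, (G'+m)×255, (B'+m)×255) = (174.675, 143.6925, 105.825)
Round half up → RGB(175, 144, 106)


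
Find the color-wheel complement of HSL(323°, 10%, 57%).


Complement = opposite side of color wheel = hue + 180°
H' = (323 + 180) mod 360 = 143°
S and L unchanged.
= HSL(143°, 10%, 57%)


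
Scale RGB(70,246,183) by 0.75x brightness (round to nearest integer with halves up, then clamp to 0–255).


Multiply each channel by 0.75, round half up, clamp to [0, 255]
R: 70×0.75 = 52.5 → round → 53
G: 246×0.75 = 184.5 → round → 185
B: 183×0.75 = 137.25 → round → 137
= RGB(53, 185, 137)


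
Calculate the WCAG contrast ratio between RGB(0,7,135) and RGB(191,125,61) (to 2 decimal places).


Linearize each sRGB channel c=v/255: c/12.92 if c ≤ 0.04045 else ((c+0.055)/1.055)^2.4
L = 0.2126×R_lin + 0.7152×G_lin + 0.0722×B_lin
Color 1 (0,7,135):
  R=0: 0/255≈0.0000 ≤ 0.04045 → 0.0000/12.92 ≈ 0.00000
  G=7: 7/255≈0.0275 ≤ 0.04045 → 0.0275/12.92 ≈ 0.00212
  B=135: 135/255≈0.5294 > 0.04045 → ((0.5294+0.055)/1.055)^2.4 ≈ 0.24228
  L1 = 0.2126×0.00000 + 0.7152×0.00212 + 0.0722×0.24228 ≈ 0.01901
Color 2 (191,125,61):
  R=191: 191/255≈0.7490 > 0.04045 → ((0.7490+0.055)/1.055)^2.4 ≈ 0.52100
  G=125: 125/255≈0.4902 > 0.04045 → ((0.4902+0.055)/1.055)^2.4 ≈ 0.20508
  B=61: 61/255≈0.2392 > 0.04045 → ((0.2392+0.055)/1.055)^2.4 ≈ 0.04667
  L2 = 0.2126×0.52100 + 0.7152×0.20508 + 0.0722×0.04667 ≈ 0.26081
Lighter = 0.26081, Darker = 0.01901
Ratio = (L_lighter + 0.05) / (L_darker + 0.05)
Ratio = (0.26081 + 0.05) / (0.01901 + 0.05) = 0.31081 / 0.06901 ≈ 4.5036
Ratio ≈ 4.50:1


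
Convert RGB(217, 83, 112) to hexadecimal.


R = 217 → D9 (hex)
G = 83 → 53 (hex)
B = 112 → 70 (hex)
Hex = #D95370


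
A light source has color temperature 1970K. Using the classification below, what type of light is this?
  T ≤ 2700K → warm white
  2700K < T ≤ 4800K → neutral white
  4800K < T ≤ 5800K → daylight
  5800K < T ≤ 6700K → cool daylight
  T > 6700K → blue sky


Temperature: 1970K
1970K ≤ 2700K → warm white
Classification: warm white


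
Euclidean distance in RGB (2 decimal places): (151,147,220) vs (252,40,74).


d = √[(R₁-R₂)² + (G₁-G₂)² + (B₁-B₂)²]
d = √[(151-252)² + (147-40)² + (220-74)²]
d = √[10201 + 11449 + 21316]
d = √42966
d ≈ 207.28


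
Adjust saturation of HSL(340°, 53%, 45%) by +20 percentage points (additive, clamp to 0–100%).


Original S = 53%
Adjustment = +20 percentage points
New S = 53 + (20) = 73
Clamp to [0, 100] → 73
= HSL(340°, 73%, 45%)


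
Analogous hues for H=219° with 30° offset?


Base hue: 219°
Left analog: (219 - 30) mod 360 = 189°
Right analog: (219 + 30) mod 360 = 249°
Analogous hues = 189° and 249°


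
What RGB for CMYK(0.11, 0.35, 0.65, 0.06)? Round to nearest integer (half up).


R = 255 × (1-C) × (1-K) = 255 × 0.89 × 0.94 = 213.333 → 213
G = 255 × (1-M) × (1-K) = 255 × 0.65 × 0.94 = 155.805 → 156
B = 255 × (1-Y) × (1-K) = 255 × 0.35 × 0.94 = 83.895 → 84
= RGB(213, 156, 84)


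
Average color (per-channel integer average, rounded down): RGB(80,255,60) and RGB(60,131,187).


Midpoint: each channel = ⌊(C₁+C₂)/2⌋
R: ⌊(80+60)/2⌋ = 70
G: ⌊(255+131)/2⌋ = 193
B: ⌊(60+187)/2⌋ = 123
= RGB(70, 193, 123)


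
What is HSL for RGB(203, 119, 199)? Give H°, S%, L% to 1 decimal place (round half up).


Normalize: R'=203/255≈0.7961, G'=119/255≈0.4667, B'=199/255≈0.7804
Max=203/255, Min=119/255, Δ=Max-Min=84/255
L = (Max+Min)/2 = (203+119)/510 = 322/510 = 0.63137… → L = 63.1%
L > 0.5 → S = Δ/(2-Max-Min) = 84/(510-203-119) = 84/188 = 0.44680… → S = 44.7%
(the 1/255 factors cancel in S and H, so raw channel differences can be used)
Max is R' → H = 60 × (((G-B)/Δ) mod 6) = 60 × (((119-199)/84) mod 6)
  (-80)/84 = -0.9523…; negative, so add 6 → 5.0476…
  H = 60 × 5.0476… = 302.857…° → H = 302.9°
= HSL(302.9°, 44.7%, 63.1%)


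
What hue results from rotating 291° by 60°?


New hue = (H + rotation) mod 360
New hue = (291 + 60) mod 360
= 351 mod 360
= 351°


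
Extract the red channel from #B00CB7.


Color: #B00CB7
R = B0 = 176
G = 0C = 12
B = B7 = 183
Red = 176


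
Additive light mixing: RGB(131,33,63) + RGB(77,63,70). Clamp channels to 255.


Additive: each channel = min(255, C₁+C₂)
R: 131+77 = 208 → 208
G: 33+63 = 96 → 96
B: 63+70 = 133 → 133
= RGB(208, 96, 133)


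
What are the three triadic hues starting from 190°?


Triadic: equally spaced at 120° intervals
H1 = 190°
H2 = (190 + 120) mod 360 = 310°
H3 = (190 + 240) mod 360 = 70°
Triadic = 190°, 310°, 70°


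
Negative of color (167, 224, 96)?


Invert: (255-R, 255-G, 255-B)
R: 255-167 = 88
G: 255-224 = 31
B: 255-96 = 159
= RGB(88, 31, 159)


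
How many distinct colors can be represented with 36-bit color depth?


Colors = 2^bits = 2^36
= 68,719,476,736 colors


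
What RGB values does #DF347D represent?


DF → 223 (R)
34 → 52 (G)
7D → 125 (B)
= RGB(223, 52, 125)


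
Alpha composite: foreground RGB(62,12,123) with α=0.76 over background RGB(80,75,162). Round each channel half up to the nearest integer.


C = α×F + (1-α)×B, with 1-α = 0.24
R: 0.76×62 + 0.24×80 = 47.12 + 19.20 = 66.32 → 66
G: 0.76×12 + 0.24×75 = 9.12 + 18.00 = 27.12 → 27
B: 0.76×123 + 0.24×162 = 93.48 + 38.88 = 132.36 → 132
= RGB(66, 27, 132)


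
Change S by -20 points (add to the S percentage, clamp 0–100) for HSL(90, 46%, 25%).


Original S = 46%
Adjustment = -20 percentage points
New S = 46 + (-20) = 26
Clamp to [0, 100] → 26
= HSL(90°, 26%, 25%)


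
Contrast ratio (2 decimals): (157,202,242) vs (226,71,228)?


Linearize each sRGB channel c=v/255: c/12.92 if c ≤ 0.04045 else ((c+0.055)/1.055)^2.4
L = 0.2126×R_lin + 0.7152×G_lin + 0.0722×B_lin
Color 1 (157,202,242):
  R=157: 157/255≈0.6157 > 0.04045 → ((0.6157+0.055)/1.055)^2.4 ≈ 0.33716
  G=202: 202/255≈0.7922 > 0.04045 → ((0.7922+0.055)/1.055)^2.4 ≈ 0.59062
  B=242: 242/255≈0.9490 > 0.04045 → ((0.9490+0.055)/1.055)^2.4 ≈ 0.88792
  L1 = 0.2126×0.33716 + 0.7152×0.59062 + 0.0722×0.88792 ≈ 0.55820
Color 2 (226,71,228):
  R=226: 226/255≈0.8863 > 0.04045 → ((0.8863+0.055)/1.055)^2.4 ≈ 0.76052
  G=71: 71/255≈0.2784 > 0.04045 → ((0.2784+0.055)/1.055)^2.4 ≈ 0.06301
  B=228: 228/255≈0.8941 > 0.04045 → ((0.8941+0.055)/1.055)^2.4 ≈ 0.77582
  L2 = 0.2126×0.76052 + 0.7152×0.06301 + 0.0722×0.77582 ≈ 0.26277
Lighter = 0.55820, Darker = 0.26277
Ratio = (L_lighter + 0.05) / (L_darker + 0.05)
Ratio = (0.55820 + 0.05) / (0.26277 + 0.05) = 0.60820 / 0.31277 ≈ 1.9446
Ratio ≈ 1.94:1


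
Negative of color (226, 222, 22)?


Invert: (255-R, 255-G, 255-B)
R: 255-226 = 29
G: 255-222 = 33
B: 255-22 = 233
= RGB(29, 33, 233)


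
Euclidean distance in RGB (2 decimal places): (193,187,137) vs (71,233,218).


d = √[(R₁-R₂)² + (G₁-G₂)² + (B₁-B₂)²]
d = √[(193-71)² + (187-233)² + (137-218)²]
d = √[14884 + 2116 + 6561]
d = √23561
d ≈ 153.50


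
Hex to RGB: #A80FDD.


A8 → 168 (R)
0F → 15 (G)
DD → 221 (B)
= RGB(168, 15, 221)


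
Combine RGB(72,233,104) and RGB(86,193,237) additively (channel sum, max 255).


Additive: each channel = min(255, C₁+C₂)
R: 72+86 = 158 → 158
G: 233+193 = 426 → 255
B: 104+237 = 341 → 255
= RGB(158, 255, 255)


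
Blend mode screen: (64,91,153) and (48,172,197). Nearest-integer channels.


Screen: C = 255 - (255-A)×(255-B)/255, rounded to nearest integer
R: 255 - (255-64)×(255-48)/255 = 255 - 39537/255 ≈ 255 - 155.047 = 99.953 → 100
G: 255 - (255-91)×(255-172)/255 = 255 - 13612/255 ≈ 255 - 53.380 = 201.620 → 202
B: 255 - (255-153)×(255-197)/255 = 255 - 5916/255 ≈ 255 - 23.200 = 231.800 → 232
= RGB(100, 202, 232)


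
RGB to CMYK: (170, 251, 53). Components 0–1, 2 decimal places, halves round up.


R'=170/255≈0.6667, G'=251/255≈0.9843, B'=53/255≈0.2078
K = 1 - max(R',G',B') = 1 - 251/255 = 4/255 = 0.01568… → 0.02
(1-R'-K)/(1-K) simplifies to (max-R)/max with max = 251:
C = (251-170)/251 = 81/251 = 0.32270… → 0.32
M = (251-251)/251 = 0/251 = 0 → 0.00
Y = (251-53)/251 = 198/251 = 0.78884… → 0.79
= CMYK(0.32, 0.00, 0.79, 0.02)


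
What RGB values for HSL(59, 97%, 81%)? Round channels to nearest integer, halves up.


H=59°, S=0.97, L=0.81
C = (1-|2L-1|)×S = (1-|0.62|)×0.97 = 0.3686
H' = H/60 = 59/60 ≈ 0.9833; X = C×(1-|H' mod 2 - 1|) ≈ 0.3625
m = L - C/2 = 0.81 - 0.1843 = 0.6257
Sector ⌊H'⌋ = 0 → (R',G',B') = (0.3686, ≈0.3625, 0.0)
RGB = ((R'+m)×255, (G'+m)×255, (B'+m)×255) = (253.5465, 251.97995, 159.5535)
Round half up → RGB(254, 252, 160)


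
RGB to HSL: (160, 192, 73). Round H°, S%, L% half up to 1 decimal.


Normalize: R'=160/255≈0.6275, G'=192/255≈0.7529, B'=73/255≈0.2863
Max=192/255, Min=73/255, Δ=Max-Min=119/255
L = (Max+Min)/2 = (192+73)/510 = 265/510 = 0.51960… → L = 52.0%
L > 0.5 → S = Δ/(2-Max-Min) = 119/(510-192-73) = 119/245 = 0.48571… → S = 48.6%
(the 1/255 factors cancel in S and H, so raw channel differences can be used)
Max is G' → H = 60 × ((B-R)/Δ + 2) = 60 × ((73-160)/119 + 2)
  -87/119 + 2 = -0.7310… + 2 = 1.2689…
  H = 60 × 1.2689… = 76.134…° → H = 76.1°
= HSL(76.1°, 48.6%, 52.0%)


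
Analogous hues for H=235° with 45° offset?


Base hue: 235°
Left analog: (235 - 45) mod 360 = 190°
Right analog: (235 + 45) mod 360 = 280°
Analogous hues = 190° and 280°


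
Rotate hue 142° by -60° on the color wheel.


New hue = (H + rotation) mod 360
New hue = (142 -60) mod 360
= 82 mod 360
= 82°


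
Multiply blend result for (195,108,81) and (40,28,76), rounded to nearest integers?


Multiply: C = A×B/255, rounded to nearest integer
R: 195×40/255 = 7800/255 ≈ 30.588 → 31
G: 108×28/255 = 3024/255 ≈ 11.859 → 12
B: 81×76/255 = 6156/255 ≈ 24.141 → 24
= RGB(31, 12, 24)


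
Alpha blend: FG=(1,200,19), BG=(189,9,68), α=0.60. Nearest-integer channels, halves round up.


C = α×F + (1-α)×B, with 1-α = 0.40
R: 0.60×1 + 0.40×189 = 0.60 + 75.60 = 76.20 → 76
G: 0.60×200 + 0.40×9 = 120.00 + 3.60 = 123.60 → 124
B: 0.60×19 + 0.40×68 = 11.40 + 27.20 = 38.60 → 39
= RGB(76, 124, 39)


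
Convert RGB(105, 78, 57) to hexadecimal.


R = 105 → 69 (hex)
G = 78 → 4E (hex)
B = 57 → 39 (hex)
Hex = #694E39


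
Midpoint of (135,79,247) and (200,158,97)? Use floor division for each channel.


Midpoint: each channel = ⌊(C₁+C₂)/2⌋
R: ⌊(135+200)/2⌋ = 167
G: ⌊(79+158)/2⌋ = 118
B: ⌊(247+97)/2⌋ = 172
= RGB(167, 118, 172)


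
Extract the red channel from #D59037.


Color: #D59037
R = D5 = 213
G = 90 = 144
B = 37 = 55
Red = 213


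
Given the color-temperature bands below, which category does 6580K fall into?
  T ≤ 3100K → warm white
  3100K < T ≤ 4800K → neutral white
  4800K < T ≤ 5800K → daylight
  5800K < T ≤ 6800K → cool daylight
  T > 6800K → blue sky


Temperature: 6580K
5800K < 6580K ≤ 6800K → cool daylight
Classification: cool daylight


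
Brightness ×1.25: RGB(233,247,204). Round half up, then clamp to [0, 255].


Multiply each channel by 1.25, round half up, clamp to [0, 255]
R: 233×1.25 = 291.25 → round → 291 → clamp → 255
G: 247×1.25 = 308.75 → round → 309 → clamp → 255
B: 204×1.25 = 255
= RGB(255, 255, 255)


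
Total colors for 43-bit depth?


Colors = 2^bits = 2^43
= 8,796,093,022,208 colors


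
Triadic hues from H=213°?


Triadic: equally spaced at 120° intervals
H1 = 213°
H2 = (213 + 120) mod 360 = 333°
H3 = (213 + 240) mod 360 = 93°
Triadic = 213°, 333°, 93°


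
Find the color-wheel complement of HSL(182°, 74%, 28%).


Complement = opposite side of color wheel = hue + 180°
H' = (182 + 180) mod 360 = 2°
S and L unchanged.
= HSL(2°, 74%, 28%)


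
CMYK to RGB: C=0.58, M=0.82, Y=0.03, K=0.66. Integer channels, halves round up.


R = 255 × (1-C) × (1-K) = 255 × 0.42 × 0.34 = 36.414 → 36
G = 255 × (1-M) × (1-K) = 255 × 0.18 × 0.34 = 15.606 → 16
B = 255 × (1-Y) × (1-K) = 255 × 0.97 × 0.34 = 84.099 → 84
= RGB(36, 16, 84)


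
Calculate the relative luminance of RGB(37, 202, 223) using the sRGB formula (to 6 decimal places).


Linearize each channel (sRGB transfer function): c = v/255; c_lin = c/12.92 if c ≤ 0.04045, else ((c+0.055)/1.055)^2.4
  R: 37/255 ≈ 0.145098 > 0.04045 → ((0.145098+0.055)/1.055)^2.4 ≈ 0.018500
  G: 202/255 ≈ 0.792157 > 0.04045 → ((0.792157+0.055)/1.055)^2.4 ≈ 0.590619
  B: 223/255 ≈ 0.874510 > 0.04045 → ((0.874510+0.055)/1.055)^2.4 ≈ 0.737910
R_lin = 0.018500, G_lin = 0.590619, B_lin = 0.737910
L = 0.2126×R + 0.7152×G + 0.0722×B
L = 0.2126×0.018500 + 0.7152×0.590619 + 0.0722×0.737910
L ≈ 0.479621


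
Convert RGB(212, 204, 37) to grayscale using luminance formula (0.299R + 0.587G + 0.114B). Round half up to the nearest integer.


Gray = 0.299×R + 0.587×G + 0.114×B
Gray = 0.299×212 + 0.587×204 + 0.114×37
Gray = 63.388 + 119.748 + 4.218
Gray = 187.354 → round half up → 187
Gray = 187


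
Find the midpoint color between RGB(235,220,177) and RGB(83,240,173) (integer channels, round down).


Midpoint: each channel = ⌊(C₁+C₂)/2⌋
R: ⌊(235+83)/2⌋ = 159
G: ⌊(220+240)/2⌋ = 230
B: ⌊(177+173)/2⌋ = 175
= RGB(159, 230, 175)


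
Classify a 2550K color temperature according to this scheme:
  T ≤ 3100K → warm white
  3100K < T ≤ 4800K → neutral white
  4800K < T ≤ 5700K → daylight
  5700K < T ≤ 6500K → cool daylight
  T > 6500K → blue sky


Temperature: 2550K
2550K ≤ 3100K → warm white
Classification: warm white


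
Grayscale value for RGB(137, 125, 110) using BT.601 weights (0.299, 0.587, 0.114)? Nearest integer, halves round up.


Gray = 0.299×R + 0.587×G + 0.114×B
Gray = 0.299×137 + 0.587×125 + 0.114×110
Gray = 40.963 + 73.375 + 12.540
Gray = 126.878 → round half up → 127
Gray = 127


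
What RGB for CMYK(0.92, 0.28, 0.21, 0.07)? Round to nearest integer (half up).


R = 255 × (1-C) × (1-K) = 255 × 0.08 × 0.93 = 18.972 → 19
G = 255 × (1-M) × (1-K) = 255 × 0.72 × 0.93 = 170.748 → 171
B = 255 × (1-Y) × (1-K) = 255 × 0.79 × 0.93 = 187.3485 → 187
= RGB(19, 171, 187)


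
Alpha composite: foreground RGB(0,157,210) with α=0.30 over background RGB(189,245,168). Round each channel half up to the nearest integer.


C = α×F + (1-α)×B, with 1-α = 0.70
R: 0.30×0 + 0.70×189 = 0.00 + 132.30 = 132.30 → 132
G: 0.30×157 + 0.70×245 = 47.10 + 171.50 = 218.60 → 219
B: 0.30×210 + 0.70×168 = 63.00 + 117.60 = 180.60 → 181
= RGB(132, 219, 181)


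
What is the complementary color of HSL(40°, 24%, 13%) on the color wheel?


Complement = opposite side of color wheel = hue + 180°
H' = (40 + 180) mod 360 = 220°
S and L unchanged.
= HSL(220°, 24%, 13%)


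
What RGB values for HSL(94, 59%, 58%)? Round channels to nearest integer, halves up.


H=94°, S=0.59, L=0.58
C = (1-|2L-1|)×S = (1-|0.16|)×0.59 = 0.4956
H' = H/60 = 94/60 ≈ 1.5667; X = C×(1-|H' mod 2 - 1|) = 0.21476
m = L - C/2 = 0.58 - 0.2478 = 0.3322
Sector ⌊H'⌋ = 1 → (R',G',B') = (0.21476, 0.4956, 0.0)
RGB = ((R'+m)×255, (G'+m)×255, (B'+m)×255) = (139.4748, 211.089, 84.711)
Round half up → RGB(139, 211, 85)


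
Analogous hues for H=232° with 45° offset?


Base hue: 232°
Left analog: (232 - 45) mod 360 = 187°
Right analog: (232 + 45) mod 360 = 277°
Analogous hues = 187° and 277°


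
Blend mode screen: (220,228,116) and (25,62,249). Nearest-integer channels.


Screen: C = 255 - (255-A)×(255-B)/255, rounded to nearest integer
R: 255 - (255-220)×(255-25)/255 = 255 - 8050/255 ≈ 255 - 31.569 = 223.431 → 223
G: 255 - (255-228)×(255-62)/255 = 255 - 5211/255 ≈ 255 - 20.435 = 234.565 → 235
B: 255 - (255-116)×(255-249)/255 = 255 - 834/255 ≈ 255 - 3.271 = 251.729 → 252
= RGB(223, 235, 252)


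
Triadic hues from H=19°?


Triadic: equally spaced at 120° intervals
H1 = 19°
H2 = (19 + 120) mod 360 = 139°
H3 = (19 + 240) mod 360 = 259°
Triadic = 19°, 139°, 259°


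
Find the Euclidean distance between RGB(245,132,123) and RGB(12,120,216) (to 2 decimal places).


d = √[(R₁-R₂)² + (G₁-G₂)² + (B₁-B₂)²]
d = √[(245-12)² + (132-120)² + (123-216)²]
d = √[54289 + 144 + 8649]
d = √63082
d ≈ 251.16


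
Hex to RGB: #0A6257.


0A → 10 (R)
62 → 98 (G)
57 → 87 (B)
= RGB(10, 98, 87)


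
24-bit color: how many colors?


Colors = 2^bits = 2^24
= 16,777,216 colors


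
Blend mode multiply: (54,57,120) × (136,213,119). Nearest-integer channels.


Multiply: C = A×B/255, rounded to nearest integer
R: 54×136/255 = 7344/255 ≈ 28.800 → 29
G: 57×213/255 = 12141/255 ≈ 47.612 → 48
B: 120×119/255 = 14280/255 ≈ 56.000 → 56
= RGB(29, 48, 56)


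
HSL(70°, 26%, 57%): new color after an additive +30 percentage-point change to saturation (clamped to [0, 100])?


Original S = 26%
Adjustment = +30 percentage points
New S = 26 + (30) = 56
Clamp to [0, 100] → 56
= HSL(70°, 56%, 57%)


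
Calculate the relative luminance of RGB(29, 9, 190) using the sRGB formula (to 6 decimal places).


Linearize each channel (sRGB transfer function): c = v/255; c_lin = c/12.92 if c ≤ 0.04045, else ((c+0.055)/1.055)^2.4
  R: 29/255 ≈ 0.113725 > 0.04045 → ((0.113725+0.055)/1.055)^2.4 ≈ 0.012286
  G: 9/255 ≈ 0.035294 ≤ 0.04045 → 0.035294/12.92 ≈ 0.002732
  B: 190/255 ≈ 0.745098 > 0.04045 → ((0.745098+0.055)/1.055)^2.4 ≈ 0.514918
R_lin = 0.012286, G_lin = 0.002732, B_lin = 0.514918
L = 0.2126×R + 0.7152×G + 0.0722×B
L = 0.2126×0.012286 + 0.7152×0.002732 + 0.0722×0.514918
L ≈ 0.041743


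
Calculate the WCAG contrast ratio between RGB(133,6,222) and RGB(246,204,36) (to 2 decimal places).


Linearize each sRGB channel c=v/255: c/12.92 if c ≤ 0.04045 else ((c+0.055)/1.055)^2.4
L = 0.2126×R_lin + 0.7152×G_lin + 0.0722×B_lin
Color 1 (133,6,222):
  R=133: 133/255≈0.5216 > 0.04045 → ((0.5216+0.055)/1.055)^2.4 ≈ 0.23455
  G=6: 6/255≈0.0235 ≤ 0.04045 → 0.0235/12.92 ≈ 0.00182
  B=222: 222/255≈0.8706 > 0.04045 → ((0.8706+0.055)/1.055)^2.4 ≈ 0.73046
  L1 = 0.2126×0.23455 + 0.7152×0.00182 + 0.0722×0.73046 ≈ 0.10391
Color 2 (246,204,36):
  R=246: 246/255≈0.9647 > 0.04045 → ((0.9647+0.055)/1.055)^2.4 ≈ 0.92158
  G=204: 204/255≈0.8000 > 0.04045 → ((0.8000+0.055)/1.055)^2.4 ≈ 0.60383
  B=36: 36/255≈0.1412 > 0.04045 → ((0.1412+0.055)/1.055)^2.4 ≈ 0.01764
  L2 = 0.2126×0.92158 + 0.7152×0.60383 + 0.0722×0.01764 ≈ 0.62906
Lighter = 0.62906, Darker = 0.10391
Ratio = (L_lighter + 0.05) / (L_darker + 0.05)
Ratio = (0.62906 + 0.05) / (0.10391 + 0.05) = 0.67906 / 0.15391 ≈ 4.4121
Ratio ≈ 4.41:1


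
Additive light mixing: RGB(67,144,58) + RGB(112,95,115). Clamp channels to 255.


Additive: each channel = min(255, C₁+C₂)
R: 67+112 = 179 → 179
G: 144+95 = 239 → 239
B: 58+115 = 173 → 173
= RGB(179, 239, 173)


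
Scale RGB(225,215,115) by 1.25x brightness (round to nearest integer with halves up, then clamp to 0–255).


Multiply each channel by 1.25, round half up, clamp to [0, 255]
R: 225×1.25 = 281.25 → round → 281 → clamp → 255
G: 215×1.25 = 268.75 → round → 269 → clamp → 255
B: 115×1.25 = 143.75 → round → 144
= RGB(255, 255, 144)


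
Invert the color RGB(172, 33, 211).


Invert: (255-R, 255-G, 255-B)
R: 255-172 = 83
G: 255-33 = 222
B: 255-211 = 44
= RGB(83, 222, 44)


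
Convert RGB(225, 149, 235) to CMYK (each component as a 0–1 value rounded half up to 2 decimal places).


R'=225/255≈0.8824, G'=149/255≈0.5843, B'=235/255≈0.9216
K = 1 - max(R',G',B') = 1 - 235/255 = 20/255 = 0.07843… → 0.08
(1-R'-K)/(1-K) simplifies to (max-R)/max with max = 235:
C = (235-225)/235 = 10/235 = 0.04255… → 0.04
M = (235-149)/235 = 86/235 = 0.36595… → 0.37
Y = (235-235)/235 = 0/235 = 0 → 0.00
= CMYK(0.04, 0.37, 0.00, 0.08)


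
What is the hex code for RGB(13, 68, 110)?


R = 13 → 0D (hex)
G = 68 → 44 (hex)
B = 110 → 6E (hex)
Hex = #0D446E


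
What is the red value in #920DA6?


Color: #920DA6
R = 92 = 146
G = 0D = 13
B = A6 = 166
Red = 146


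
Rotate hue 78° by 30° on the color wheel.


New hue = (H + rotation) mod 360
New hue = (78 + 30) mod 360
= 108 mod 360
= 108°


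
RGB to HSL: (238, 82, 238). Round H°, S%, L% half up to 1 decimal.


Normalize: R'=238/255≈0.9333, G'=82/255≈0.3216, B'=238/255≈0.9333
Max=238/255, Min=82/255, Δ=Max-Min=156/255
L = (Max+Min)/2 = (238+82)/510 = 320/510 = 0.62745… → L = 62.7%
L > 0.5 → S = Δ/(2-Max-Min) = 156/(510-238-82) = 156/190 = 0.82105… → S = 82.1%
(the 1/255 factors cancel in S and H, so raw channel differences can be used)
Max is R' → H = 60 × (((G-B)/Δ) mod 6) = 60 × (((82-238)/156) mod 6)
  (-156)/156 = -1; negative, so add 6 → 5
  H = 60 × 5 = 300° → H = 300.0°
= HSL(300.0°, 82.1%, 62.7%)


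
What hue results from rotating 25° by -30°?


New hue = (H + rotation) mod 360
New hue = (25 -30) mod 360
= -5 mod 360
= 355°


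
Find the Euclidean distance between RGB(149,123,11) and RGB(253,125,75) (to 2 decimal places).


d = √[(R₁-R₂)² + (G₁-G₂)² + (B₁-B₂)²]
d = √[(149-253)² + (123-125)² + (11-75)²]
d = √[10816 + 4 + 4096]
d = √14916
d ≈ 122.13


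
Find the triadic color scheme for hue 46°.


Triadic: equally spaced at 120° intervals
H1 = 46°
H2 = (46 + 120) mod 360 = 166°
H3 = (46 + 240) mod 360 = 286°
Triadic = 46°, 166°, 286°


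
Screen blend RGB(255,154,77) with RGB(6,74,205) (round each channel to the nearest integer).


Screen: C = 255 - (255-A)×(255-B)/255, rounded to nearest integer
R: 255 - (255-255)×(255-6)/255 = 255 - 0/255 ≈ 255 - 0.000 = 255.000 → 255
G: 255 - (255-154)×(255-74)/255 = 255 - 18281/255 ≈ 255 - 71.690 = 183.310 → 183
B: 255 - (255-77)×(255-205)/255 = 255 - 8900/255 ≈ 255 - 34.902 = 220.098 → 220
= RGB(255, 183, 220)


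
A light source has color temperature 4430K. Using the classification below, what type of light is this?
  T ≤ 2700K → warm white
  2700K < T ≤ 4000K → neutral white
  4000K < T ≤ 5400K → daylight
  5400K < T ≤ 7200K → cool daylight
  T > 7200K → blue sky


Temperature: 4430K
4000K < 4430K ≤ 5400K → daylight
Classification: daylight


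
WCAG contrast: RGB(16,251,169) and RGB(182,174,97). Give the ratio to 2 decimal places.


Linearize each sRGB channel c=v/255: c/12.92 if c ≤ 0.04045 else ((c+0.055)/1.055)^2.4
L = 0.2126×R_lin + 0.7152×G_lin + 0.0722×B_lin
Color 1 (16,251,169):
  R=16: 16/255≈0.0627 > 0.04045 → ((0.0627+0.055)/1.055)^2.4 ≈ 0.00518
  G=251: 251/255≈0.9843 > 0.04045 → ((0.9843+0.055)/1.055)^2.4 ≈ 0.96469
  B=169: 169/255≈0.6627 > 0.04045 → ((0.6627+0.055)/1.055)^2.4 ≈ 0.39676
  L1 = 0.2126×0.00518 + 0.7152×0.96469 + 0.0722×0.39676 ≈ 0.71969
Color 2 (182,174,97):
  R=182: 182/255≈0.7137 > 0.04045 → ((0.7137+0.055)/1.055)^2.4 ≈ 0.46778
  G=174: 174/255≈0.6824 > 0.04045 → ((0.6824+0.055)/1.055)^2.4 ≈ 0.42327
  B=97: 97/255≈0.3804 > 0.04045 → ((0.3804+0.055)/1.055)^2.4 ≈ 0.11954
  L2 = 0.2126×0.46778 + 0.7152×0.42327 + 0.0722×0.11954 ≈ 0.41080
Lighter = 0.71969, Darker = 0.41080
Ratio = (L_lighter + 0.05) / (L_darker + 0.05)
Ratio = (0.71969 + 0.05) / (0.41080 + 0.05) = 0.76969 / 0.46080 ≈ 1.6703
Ratio ≈ 1.67:1


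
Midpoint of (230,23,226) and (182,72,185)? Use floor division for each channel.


Midpoint: each channel = ⌊(C₁+C₂)/2⌋
R: ⌊(230+182)/2⌋ = 206
G: ⌊(23+72)/2⌋ = 47
B: ⌊(226+185)/2⌋ = 205
= RGB(206, 47, 205)


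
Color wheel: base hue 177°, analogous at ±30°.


Base hue: 177°
Left analog: (177 - 30) mod 360 = 147°
Right analog: (177 + 30) mod 360 = 207°
Analogous hues = 147° and 207°


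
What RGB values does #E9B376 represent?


E9 → 233 (R)
B3 → 179 (G)
76 → 118 (B)
= RGB(233, 179, 118)


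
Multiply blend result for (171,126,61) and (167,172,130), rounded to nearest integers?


Multiply: C = A×B/255, rounded to nearest integer
R: 171×167/255 = 28557/255 ≈ 111.988 → 112
G: 126×172/255 = 21672/255 ≈ 84.988 → 85
B: 61×130/255 = 7930/255 ≈ 31.098 → 31
= RGB(112, 85, 31)


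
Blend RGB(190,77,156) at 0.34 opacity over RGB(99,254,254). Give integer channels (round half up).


C = α×F + (1-α)×B, with 1-α = 0.66
R: 0.34×190 + 0.66×99 = 64.60 + 65.34 = 129.94 → 130
G: 0.34×77 + 0.66×254 = 26.18 + 167.64 = 193.82 → 194
B: 0.34×156 + 0.66×254 = 53.04 + 167.64 = 220.68 → 221
= RGB(130, 194, 221)


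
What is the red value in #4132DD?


Color: #4132DD
R = 41 = 65
G = 32 = 50
B = DD = 221
Red = 65


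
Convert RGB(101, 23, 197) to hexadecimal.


R = 101 → 65 (hex)
G = 23 → 17 (hex)
B = 197 → C5 (hex)
Hex = #6517C5


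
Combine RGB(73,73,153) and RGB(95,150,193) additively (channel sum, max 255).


Additive: each channel = min(255, C₁+C₂)
R: 73+95 = 168 → 168
G: 73+150 = 223 → 223
B: 153+193 = 346 → 255
= RGB(168, 223, 255)


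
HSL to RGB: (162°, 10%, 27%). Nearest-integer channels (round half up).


H=162°, S=0.10, L=0.27
C = (1-|2L-1|)×S = (1-|-0.46|)×0.10 = 0.054
H' = H/60 = 162/60 ≈ 2.7000; X = C×(1-|H' mod 2 - 1|) = 0.0378
m = L - C/2 = 0.27 - 0.027 = 0.243
Sector ⌊H'⌋ = 2 → (R',G',B') = (0.0, 0.054, 0.0378)
RGB = ((R'+m)×255, (G'+m)×255, (B'+m)×255) = (61.965, 75.735, 71.604)
Round half up → RGB(62, 76, 72)


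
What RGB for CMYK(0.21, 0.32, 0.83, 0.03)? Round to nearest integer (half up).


R = 255 × (1-C) × (1-K) = 255 × 0.79 × 0.97 = 195.4065 → 195
G = 255 × (1-M) × (1-K) = 255 × 0.68 × 0.97 = 168.198 → 168
B = 255 × (1-Y) × (1-K) = 255 × 0.17 × 0.97 = 42.0495 → 42
= RGB(195, 168, 42)


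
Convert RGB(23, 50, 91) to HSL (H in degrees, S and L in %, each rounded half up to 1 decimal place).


Normalize: R'=23/255≈0.0902, G'=50/255≈0.1961, B'=91/255≈0.3569
Max=91/255, Min=23/255, Δ=Max-Min=68/255
L = (Max+Min)/2 = (91+23)/510 = 114/510 = 0.22352… → L = 22.4%
L ≤ 0.5 → S = Δ/(Max+Min) = 68/(91+23) = 68/114 = 0.59649… → S = 59.6%
(the 1/255 factors cancel in S and H, so raw channel differences can be used)
Max is B' → H = 60 × ((R-G)/Δ + 4) = 60 × ((23-50)/68 + 4)
  -27/68 + 4 = -0.3970… + 4 = 3.6029…
  H = 60 × 3.6029… = 216.176…° → H = 216.2°
= HSL(216.2°, 59.6%, 22.4%)


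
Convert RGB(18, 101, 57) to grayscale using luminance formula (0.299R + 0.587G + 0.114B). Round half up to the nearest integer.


Gray = 0.299×R + 0.587×G + 0.114×B
Gray = 0.299×18 + 0.587×101 + 0.114×57
Gray = 5.382 + 59.287 + 6.498
Gray = 71.167 → round half up → 71
Gray = 71


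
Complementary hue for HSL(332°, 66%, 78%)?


Complement = opposite side of color wheel = hue + 180°
H' = (332 + 180) mod 360 = 152°
S and L unchanged.
= HSL(152°, 66%, 78%)


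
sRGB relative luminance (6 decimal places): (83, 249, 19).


Linearize each channel (sRGB transfer function): c = v/255; c_lin = c/12.92 if c ≤ 0.04045, else ((c+0.055)/1.055)^2.4
  R: 83/255 ≈ 0.325490 > 0.04045 → ((0.325490+0.055)/1.055)^2.4 ≈ 0.086500
  G: 249/255 ≈ 0.976471 > 0.04045 → ((0.976471+0.055)/1.055)^2.4 ≈ 0.947307
  B: 19/255 ≈ 0.074510 > 0.04045 → ((0.074510+0.055)/1.055)^2.4 ≈ 0.006512
R_lin = 0.086500, G_lin = 0.947307, B_lin = 0.006512
L = 0.2126×R + 0.7152×G + 0.0722×B
L = 0.2126×0.086500 + 0.7152×0.947307 + 0.0722×0.006512
L ≈ 0.696374


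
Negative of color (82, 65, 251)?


Invert: (255-R, 255-G, 255-B)
R: 255-82 = 173
G: 255-65 = 190
B: 255-251 = 4
= RGB(173, 190, 4)


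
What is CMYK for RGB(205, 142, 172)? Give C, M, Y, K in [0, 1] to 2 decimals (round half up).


R'=205/255≈0.8039, G'=142/255≈0.5569, B'=172/255≈0.6745
K = 1 - max(R',G',B') = 1 - 205/255 = 50/255 = 0.19607… → 0.20
(1-R'-K)/(1-K) simplifies to (max-R)/max with max = 205:
C = (205-205)/205 = 0/205 = 0 → 0.00
M = (205-142)/205 = 63/205 = 0.30731… → 0.31
Y = (205-172)/205 = 33/205 = 0.16097… → 0.16
= CMYK(0.00, 0.31, 0.16, 0.20)


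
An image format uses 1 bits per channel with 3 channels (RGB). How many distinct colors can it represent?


Total bits = 1 bits/channel × 3 channels = 3 bits
Distinct colors = 2^3
= 8 colors


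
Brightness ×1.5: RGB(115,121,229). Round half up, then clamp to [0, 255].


Multiply each channel by 1.5, round half up, clamp to [0, 255]
R: 115×1.5 = 172.5 → round → 173
G: 121×1.5 = 181.5 → round → 182
B: 229×1.5 = 343.5 → round → 344 → clamp → 255
= RGB(173, 182, 255)


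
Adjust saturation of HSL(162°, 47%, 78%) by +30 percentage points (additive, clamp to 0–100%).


Original S = 47%
Adjustment = +30 percentage points
New S = 47 + (30) = 77
Clamp to [0, 100] → 77
= HSL(162°, 77%, 78%)


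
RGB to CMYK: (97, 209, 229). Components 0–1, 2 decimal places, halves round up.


R'=97/255≈0.3804, G'=209/255≈0.8196, B'=229/255≈0.8980
K = 1 - max(R',G',B') = 1 - 229/255 = 26/255 = 0.10196… → 0.10
(1-R'-K)/(1-K) simplifies to (max-R)/max with max = 229:
C = (229-97)/229 = 132/229 = 0.57641… → 0.58
M = (229-209)/229 = 20/229 = 0.08733… → 0.09
Y = (229-229)/229 = 0/229 = 0 → 0.00
= CMYK(0.58, 0.09, 0.00, 0.10)


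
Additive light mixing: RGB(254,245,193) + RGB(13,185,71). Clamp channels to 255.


Additive: each channel = min(255, C₁+C₂)
R: 254+13 = 267 → 255
G: 245+185 = 430 → 255
B: 193+71 = 264 → 255
= RGB(255, 255, 255)


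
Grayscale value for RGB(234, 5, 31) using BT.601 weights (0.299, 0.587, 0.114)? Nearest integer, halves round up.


Gray = 0.299×R + 0.587×G + 0.114×B
Gray = 0.299×234 + 0.587×5 + 0.114×31
Gray = 69.966 + 2.935 + 3.534
Gray = 76.435 → round half up → 76
Gray = 76


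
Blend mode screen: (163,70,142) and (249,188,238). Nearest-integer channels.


Screen: C = 255 - (255-A)×(255-B)/255, rounded to nearest integer
R: 255 - (255-163)×(255-249)/255 = 255 - 552/255 ≈ 255 - 2.165 = 252.835 → 253
G: 255 - (255-70)×(255-188)/255 = 255 - 12395/255 ≈ 255 - 48.608 = 206.392 → 206
B: 255 - (255-142)×(255-238)/255 = 255 - 1921/255 ≈ 255 - 7.533 = 247.467 → 247
= RGB(253, 206, 247)


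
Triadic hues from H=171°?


Triadic: equally spaced at 120° intervals
H1 = 171°
H2 = (171 + 120) mod 360 = 291°
H3 = (171 + 240) mod 360 = 51°
Triadic = 171°, 291°, 51°


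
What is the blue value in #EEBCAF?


Color: #EEBCAF
R = EE = 238
G = BC = 188
B = AF = 175
Blue = 175


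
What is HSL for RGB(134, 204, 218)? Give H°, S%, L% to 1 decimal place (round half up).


Normalize: R'=134/255≈0.5255, G'=204/255≈0.8000, B'=218/255≈0.8549
Max=218/255, Min=134/255, Δ=Max-Min=84/255
L = (Max+Min)/2 = (218+134)/510 = 352/510 = 0.69019… → L = 69.0%
L > 0.5 → S = Δ/(2-Max-Min) = 84/(510-218-134) = 84/158 = 0.53164… → S = 53.2%
(the 1/255 factors cancel in S and H, so raw channel differences can be used)
Max is B' → H = 60 × ((R-G)/Δ + 4) = 60 × ((134-204)/84 + 4)
  -70/84 + 4 = -0.8333… + 4 = 3.1666…
  H = 60 × 3.1666… = 190° → H = 190.0°
= HSL(190.0°, 53.2%, 69.0%)
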